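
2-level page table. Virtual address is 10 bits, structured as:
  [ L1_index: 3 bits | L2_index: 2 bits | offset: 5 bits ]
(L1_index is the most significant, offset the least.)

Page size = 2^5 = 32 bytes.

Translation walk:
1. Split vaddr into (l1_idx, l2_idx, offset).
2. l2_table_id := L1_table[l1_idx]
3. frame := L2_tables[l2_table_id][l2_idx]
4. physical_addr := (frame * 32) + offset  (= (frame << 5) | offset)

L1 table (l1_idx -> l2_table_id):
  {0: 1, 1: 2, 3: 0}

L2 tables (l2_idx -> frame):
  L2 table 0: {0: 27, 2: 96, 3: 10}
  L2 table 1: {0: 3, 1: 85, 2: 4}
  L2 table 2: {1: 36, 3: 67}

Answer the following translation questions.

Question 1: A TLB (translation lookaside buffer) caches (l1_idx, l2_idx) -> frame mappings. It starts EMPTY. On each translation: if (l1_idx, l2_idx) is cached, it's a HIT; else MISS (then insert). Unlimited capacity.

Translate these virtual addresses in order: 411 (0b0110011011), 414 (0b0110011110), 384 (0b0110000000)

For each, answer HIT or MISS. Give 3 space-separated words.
Answer: MISS HIT HIT

Derivation:
vaddr=411: (3,0) not in TLB -> MISS, insert
vaddr=414: (3,0) in TLB -> HIT
vaddr=384: (3,0) in TLB -> HIT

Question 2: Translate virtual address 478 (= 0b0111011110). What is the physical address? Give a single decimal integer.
vaddr = 478 = 0b0111011110
Split: l1_idx=3, l2_idx=2, offset=30
L1[3] = 0
L2[0][2] = 96
paddr = 96 * 32 + 30 = 3102

Answer: 3102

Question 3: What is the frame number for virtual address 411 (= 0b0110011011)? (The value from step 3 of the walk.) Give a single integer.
vaddr = 411: l1_idx=3, l2_idx=0
L1[3] = 0; L2[0][0] = 27

Answer: 27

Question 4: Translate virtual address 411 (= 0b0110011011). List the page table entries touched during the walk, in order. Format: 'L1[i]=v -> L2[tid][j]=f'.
vaddr = 411 = 0b0110011011
Split: l1_idx=3, l2_idx=0, offset=27

Answer: L1[3]=0 -> L2[0][0]=27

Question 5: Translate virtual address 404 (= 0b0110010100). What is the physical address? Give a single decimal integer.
Answer: 884

Derivation:
vaddr = 404 = 0b0110010100
Split: l1_idx=3, l2_idx=0, offset=20
L1[3] = 0
L2[0][0] = 27
paddr = 27 * 32 + 20 = 884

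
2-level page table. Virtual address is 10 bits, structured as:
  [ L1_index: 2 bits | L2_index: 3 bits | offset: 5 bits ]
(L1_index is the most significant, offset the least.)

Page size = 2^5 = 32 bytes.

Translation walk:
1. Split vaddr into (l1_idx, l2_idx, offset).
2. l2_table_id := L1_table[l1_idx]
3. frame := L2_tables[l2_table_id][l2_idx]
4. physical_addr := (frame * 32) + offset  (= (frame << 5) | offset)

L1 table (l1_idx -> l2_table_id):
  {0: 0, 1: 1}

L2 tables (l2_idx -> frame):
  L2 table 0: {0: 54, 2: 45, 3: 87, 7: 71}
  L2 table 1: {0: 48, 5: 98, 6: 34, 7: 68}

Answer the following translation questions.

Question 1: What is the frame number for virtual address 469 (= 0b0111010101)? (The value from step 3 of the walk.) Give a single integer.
Answer: 34

Derivation:
vaddr = 469: l1_idx=1, l2_idx=6
L1[1] = 1; L2[1][6] = 34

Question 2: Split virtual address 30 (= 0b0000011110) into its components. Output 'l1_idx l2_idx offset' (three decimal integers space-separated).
vaddr = 30 = 0b0000011110
  top 2 bits -> l1_idx = 0
  next 3 bits -> l2_idx = 0
  bottom 5 bits -> offset = 30

Answer: 0 0 30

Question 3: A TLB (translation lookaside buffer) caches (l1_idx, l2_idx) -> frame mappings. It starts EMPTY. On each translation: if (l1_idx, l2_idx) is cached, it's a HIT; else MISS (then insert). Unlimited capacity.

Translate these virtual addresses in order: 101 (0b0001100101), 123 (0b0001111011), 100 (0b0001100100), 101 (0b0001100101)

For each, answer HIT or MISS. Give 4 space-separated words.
Answer: MISS HIT HIT HIT

Derivation:
vaddr=101: (0,3) not in TLB -> MISS, insert
vaddr=123: (0,3) in TLB -> HIT
vaddr=100: (0,3) in TLB -> HIT
vaddr=101: (0,3) in TLB -> HIT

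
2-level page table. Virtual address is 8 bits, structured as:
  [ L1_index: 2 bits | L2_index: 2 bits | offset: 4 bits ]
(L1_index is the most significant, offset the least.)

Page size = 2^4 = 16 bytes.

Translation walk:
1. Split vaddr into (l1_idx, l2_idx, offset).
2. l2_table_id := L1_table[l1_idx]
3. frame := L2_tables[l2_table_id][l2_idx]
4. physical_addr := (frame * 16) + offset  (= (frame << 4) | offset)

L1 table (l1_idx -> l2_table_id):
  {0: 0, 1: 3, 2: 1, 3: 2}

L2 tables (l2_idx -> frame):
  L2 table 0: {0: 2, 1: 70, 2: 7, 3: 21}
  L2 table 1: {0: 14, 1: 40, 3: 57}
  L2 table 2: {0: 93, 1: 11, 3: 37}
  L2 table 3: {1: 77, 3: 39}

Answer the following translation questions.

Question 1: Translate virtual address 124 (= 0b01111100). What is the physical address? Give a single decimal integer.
vaddr = 124 = 0b01111100
Split: l1_idx=1, l2_idx=3, offset=12
L1[1] = 3
L2[3][3] = 39
paddr = 39 * 16 + 12 = 636

Answer: 636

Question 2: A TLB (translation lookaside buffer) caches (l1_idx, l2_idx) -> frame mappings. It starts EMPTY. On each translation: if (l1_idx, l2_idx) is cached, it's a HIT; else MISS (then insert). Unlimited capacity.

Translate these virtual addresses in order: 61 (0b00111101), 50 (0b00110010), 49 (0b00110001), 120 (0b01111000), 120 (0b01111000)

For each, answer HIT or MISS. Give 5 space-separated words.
vaddr=61: (0,3) not in TLB -> MISS, insert
vaddr=50: (0,3) in TLB -> HIT
vaddr=49: (0,3) in TLB -> HIT
vaddr=120: (1,3) not in TLB -> MISS, insert
vaddr=120: (1,3) in TLB -> HIT

Answer: MISS HIT HIT MISS HIT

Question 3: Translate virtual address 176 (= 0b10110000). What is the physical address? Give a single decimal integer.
vaddr = 176 = 0b10110000
Split: l1_idx=2, l2_idx=3, offset=0
L1[2] = 1
L2[1][3] = 57
paddr = 57 * 16 + 0 = 912

Answer: 912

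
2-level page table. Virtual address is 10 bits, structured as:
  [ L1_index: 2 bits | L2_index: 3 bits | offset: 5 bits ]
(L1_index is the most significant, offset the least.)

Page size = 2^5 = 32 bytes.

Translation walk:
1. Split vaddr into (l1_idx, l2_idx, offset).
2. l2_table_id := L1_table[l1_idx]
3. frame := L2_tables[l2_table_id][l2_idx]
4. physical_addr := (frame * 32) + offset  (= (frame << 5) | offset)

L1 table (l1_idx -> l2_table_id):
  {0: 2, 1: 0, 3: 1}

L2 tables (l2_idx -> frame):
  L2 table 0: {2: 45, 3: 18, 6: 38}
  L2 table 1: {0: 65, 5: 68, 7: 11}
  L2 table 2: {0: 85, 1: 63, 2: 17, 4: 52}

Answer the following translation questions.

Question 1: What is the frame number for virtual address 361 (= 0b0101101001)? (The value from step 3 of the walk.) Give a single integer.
vaddr = 361: l1_idx=1, l2_idx=3
L1[1] = 0; L2[0][3] = 18

Answer: 18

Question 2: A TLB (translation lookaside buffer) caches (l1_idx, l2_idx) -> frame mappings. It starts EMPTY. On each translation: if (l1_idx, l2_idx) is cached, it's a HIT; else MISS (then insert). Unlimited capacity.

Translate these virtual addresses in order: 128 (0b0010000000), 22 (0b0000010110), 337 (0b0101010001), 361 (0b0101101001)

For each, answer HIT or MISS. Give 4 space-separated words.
vaddr=128: (0,4) not in TLB -> MISS, insert
vaddr=22: (0,0) not in TLB -> MISS, insert
vaddr=337: (1,2) not in TLB -> MISS, insert
vaddr=361: (1,3) not in TLB -> MISS, insert

Answer: MISS MISS MISS MISS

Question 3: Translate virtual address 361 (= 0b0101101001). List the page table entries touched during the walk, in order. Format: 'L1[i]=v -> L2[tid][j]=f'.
vaddr = 361 = 0b0101101001
Split: l1_idx=1, l2_idx=3, offset=9

Answer: L1[1]=0 -> L2[0][3]=18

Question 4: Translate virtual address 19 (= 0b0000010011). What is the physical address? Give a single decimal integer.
Answer: 2739

Derivation:
vaddr = 19 = 0b0000010011
Split: l1_idx=0, l2_idx=0, offset=19
L1[0] = 2
L2[2][0] = 85
paddr = 85 * 32 + 19 = 2739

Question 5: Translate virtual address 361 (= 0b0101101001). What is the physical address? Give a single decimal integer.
Answer: 585

Derivation:
vaddr = 361 = 0b0101101001
Split: l1_idx=1, l2_idx=3, offset=9
L1[1] = 0
L2[0][3] = 18
paddr = 18 * 32 + 9 = 585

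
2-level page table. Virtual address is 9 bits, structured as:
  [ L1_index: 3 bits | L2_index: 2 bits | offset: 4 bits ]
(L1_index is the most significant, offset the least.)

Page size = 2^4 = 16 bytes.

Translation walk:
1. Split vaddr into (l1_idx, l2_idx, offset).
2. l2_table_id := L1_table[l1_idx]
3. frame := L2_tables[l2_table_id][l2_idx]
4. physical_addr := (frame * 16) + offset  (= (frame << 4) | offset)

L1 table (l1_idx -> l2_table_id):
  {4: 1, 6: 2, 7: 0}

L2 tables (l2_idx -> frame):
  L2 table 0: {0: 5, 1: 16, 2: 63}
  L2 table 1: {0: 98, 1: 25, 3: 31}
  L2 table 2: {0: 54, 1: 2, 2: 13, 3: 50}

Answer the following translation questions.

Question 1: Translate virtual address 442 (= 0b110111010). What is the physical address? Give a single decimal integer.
Answer: 810

Derivation:
vaddr = 442 = 0b110111010
Split: l1_idx=6, l2_idx=3, offset=10
L1[6] = 2
L2[2][3] = 50
paddr = 50 * 16 + 10 = 810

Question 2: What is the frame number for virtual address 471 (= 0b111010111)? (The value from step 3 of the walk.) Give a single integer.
Answer: 16

Derivation:
vaddr = 471: l1_idx=7, l2_idx=1
L1[7] = 0; L2[0][1] = 16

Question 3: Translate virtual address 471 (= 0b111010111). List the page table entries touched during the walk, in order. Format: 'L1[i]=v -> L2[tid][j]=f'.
Answer: L1[7]=0 -> L2[0][1]=16

Derivation:
vaddr = 471 = 0b111010111
Split: l1_idx=7, l2_idx=1, offset=7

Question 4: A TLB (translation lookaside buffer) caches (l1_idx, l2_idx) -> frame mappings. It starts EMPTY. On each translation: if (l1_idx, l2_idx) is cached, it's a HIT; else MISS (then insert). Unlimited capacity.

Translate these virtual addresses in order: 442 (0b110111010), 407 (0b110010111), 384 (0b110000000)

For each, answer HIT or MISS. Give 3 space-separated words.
Answer: MISS MISS MISS

Derivation:
vaddr=442: (6,3) not in TLB -> MISS, insert
vaddr=407: (6,1) not in TLB -> MISS, insert
vaddr=384: (6,0) not in TLB -> MISS, insert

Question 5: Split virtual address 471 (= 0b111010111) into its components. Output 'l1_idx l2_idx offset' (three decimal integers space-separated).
vaddr = 471 = 0b111010111
  top 3 bits -> l1_idx = 7
  next 2 bits -> l2_idx = 1
  bottom 4 bits -> offset = 7

Answer: 7 1 7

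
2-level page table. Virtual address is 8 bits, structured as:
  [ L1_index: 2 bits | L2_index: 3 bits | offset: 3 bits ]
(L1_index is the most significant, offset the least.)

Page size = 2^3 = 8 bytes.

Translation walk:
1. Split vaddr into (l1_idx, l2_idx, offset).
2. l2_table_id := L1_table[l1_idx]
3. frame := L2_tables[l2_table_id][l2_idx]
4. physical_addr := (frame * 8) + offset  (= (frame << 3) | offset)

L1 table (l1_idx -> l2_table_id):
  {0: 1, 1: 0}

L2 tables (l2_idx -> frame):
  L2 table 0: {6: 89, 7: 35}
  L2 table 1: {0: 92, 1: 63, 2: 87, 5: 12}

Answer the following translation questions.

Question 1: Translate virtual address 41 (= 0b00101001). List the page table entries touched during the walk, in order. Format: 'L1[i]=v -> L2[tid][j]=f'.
vaddr = 41 = 0b00101001
Split: l1_idx=0, l2_idx=5, offset=1

Answer: L1[0]=1 -> L2[1][5]=12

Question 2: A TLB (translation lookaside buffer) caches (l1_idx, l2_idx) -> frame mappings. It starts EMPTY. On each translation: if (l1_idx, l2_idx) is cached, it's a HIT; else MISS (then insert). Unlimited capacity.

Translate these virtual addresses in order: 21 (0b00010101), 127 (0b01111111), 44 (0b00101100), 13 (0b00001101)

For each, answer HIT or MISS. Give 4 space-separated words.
Answer: MISS MISS MISS MISS

Derivation:
vaddr=21: (0,2) not in TLB -> MISS, insert
vaddr=127: (1,7) not in TLB -> MISS, insert
vaddr=44: (0,5) not in TLB -> MISS, insert
vaddr=13: (0,1) not in TLB -> MISS, insert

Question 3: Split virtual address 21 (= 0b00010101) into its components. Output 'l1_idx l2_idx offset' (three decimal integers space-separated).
Answer: 0 2 5

Derivation:
vaddr = 21 = 0b00010101
  top 2 bits -> l1_idx = 0
  next 3 bits -> l2_idx = 2
  bottom 3 bits -> offset = 5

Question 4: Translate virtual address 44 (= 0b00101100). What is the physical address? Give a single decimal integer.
vaddr = 44 = 0b00101100
Split: l1_idx=0, l2_idx=5, offset=4
L1[0] = 1
L2[1][5] = 12
paddr = 12 * 8 + 4 = 100

Answer: 100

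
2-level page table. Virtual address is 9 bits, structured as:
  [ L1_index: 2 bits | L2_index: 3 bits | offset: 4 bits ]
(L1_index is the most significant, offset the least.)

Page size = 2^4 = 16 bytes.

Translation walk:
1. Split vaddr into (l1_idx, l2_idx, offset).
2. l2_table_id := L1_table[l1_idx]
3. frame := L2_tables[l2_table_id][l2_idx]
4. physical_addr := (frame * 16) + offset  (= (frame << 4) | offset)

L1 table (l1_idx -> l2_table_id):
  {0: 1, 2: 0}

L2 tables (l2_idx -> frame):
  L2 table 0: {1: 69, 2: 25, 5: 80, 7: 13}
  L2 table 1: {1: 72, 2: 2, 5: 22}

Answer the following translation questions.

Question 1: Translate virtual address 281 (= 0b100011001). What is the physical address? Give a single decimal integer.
Answer: 1113

Derivation:
vaddr = 281 = 0b100011001
Split: l1_idx=2, l2_idx=1, offset=9
L1[2] = 0
L2[0][1] = 69
paddr = 69 * 16 + 9 = 1113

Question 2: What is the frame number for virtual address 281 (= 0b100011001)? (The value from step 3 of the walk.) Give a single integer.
vaddr = 281: l1_idx=2, l2_idx=1
L1[2] = 0; L2[0][1] = 69

Answer: 69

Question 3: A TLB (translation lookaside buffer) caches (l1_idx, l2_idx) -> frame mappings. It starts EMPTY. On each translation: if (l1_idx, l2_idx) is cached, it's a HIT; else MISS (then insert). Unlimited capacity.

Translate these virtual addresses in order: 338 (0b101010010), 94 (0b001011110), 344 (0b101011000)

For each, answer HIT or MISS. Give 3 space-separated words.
Answer: MISS MISS HIT

Derivation:
vaddr=338: (2,5) not in TLB -> MISS, insert
vaddr=94: (0,5) not in TLB -> MISS, insert
vaddr=344: (2,5) in TLB -> HIT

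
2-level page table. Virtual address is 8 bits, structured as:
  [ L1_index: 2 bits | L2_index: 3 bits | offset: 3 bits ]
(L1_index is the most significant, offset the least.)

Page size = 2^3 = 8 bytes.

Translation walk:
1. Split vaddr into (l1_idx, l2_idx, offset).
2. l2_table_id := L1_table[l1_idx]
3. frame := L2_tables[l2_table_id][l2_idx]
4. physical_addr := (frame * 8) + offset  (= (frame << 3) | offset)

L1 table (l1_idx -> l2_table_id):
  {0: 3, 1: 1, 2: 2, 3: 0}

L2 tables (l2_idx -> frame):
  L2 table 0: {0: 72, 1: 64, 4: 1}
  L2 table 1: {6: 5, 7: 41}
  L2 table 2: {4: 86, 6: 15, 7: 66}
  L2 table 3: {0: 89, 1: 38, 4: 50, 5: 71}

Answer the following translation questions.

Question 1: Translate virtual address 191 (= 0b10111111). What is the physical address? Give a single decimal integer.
Answer: 535

Derivation:
vaddr = 191 = 0b10111111
Split: l1_idx=2, l2_idx=7, offset=7
L1[2] = 2
L2[2][7] = 66
paddr = 66 * 8 + 7 = 535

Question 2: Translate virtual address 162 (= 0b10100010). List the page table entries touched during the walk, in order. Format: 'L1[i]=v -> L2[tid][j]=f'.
Answer: L1[2]=2 -> L2[2][4]=86

Derivation:
vaddr = 162 = 0b10100010
Split: l1_idx=2, l2_idx=4, offset=2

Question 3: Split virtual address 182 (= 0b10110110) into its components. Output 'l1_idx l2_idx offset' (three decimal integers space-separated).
Answer: 2 6 6

Derivation:
vaddr = 182 = 0b10110110
  top 2 bits -> l1_idx = 2
  next 3 bits -> l2_idx = 6
  bottom 3 bits -> offset = 6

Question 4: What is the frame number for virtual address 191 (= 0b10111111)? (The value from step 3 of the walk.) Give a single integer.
Answer: 66

Derivation:
vaddr = 191: l1_idx=2, l2_idx=7
L1[2] = 2; L2[2][7] = 66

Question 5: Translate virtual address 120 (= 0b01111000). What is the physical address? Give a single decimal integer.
Answer: 328

Derivation:
vaddr = 120 = 0b01111000
Split: l1_idx=1, l2_idx=7, offset=0
L1[1] = 1
L2[1][7] = 41
paddr = 41 * 8 + 0 = 328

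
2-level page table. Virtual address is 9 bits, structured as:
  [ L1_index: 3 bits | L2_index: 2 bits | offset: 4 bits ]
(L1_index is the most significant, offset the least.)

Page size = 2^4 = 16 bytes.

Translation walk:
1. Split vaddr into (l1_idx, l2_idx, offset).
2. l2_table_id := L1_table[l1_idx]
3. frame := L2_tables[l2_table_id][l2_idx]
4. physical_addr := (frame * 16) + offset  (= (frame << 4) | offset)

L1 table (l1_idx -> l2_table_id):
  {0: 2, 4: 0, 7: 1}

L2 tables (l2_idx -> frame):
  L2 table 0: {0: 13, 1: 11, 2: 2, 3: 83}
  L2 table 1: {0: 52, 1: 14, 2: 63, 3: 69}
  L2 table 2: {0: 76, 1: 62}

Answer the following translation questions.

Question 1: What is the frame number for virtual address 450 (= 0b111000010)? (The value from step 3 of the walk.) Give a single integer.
vaddr = 450: l1_idx=7, l2_idx=0
L1[7] = 1; L2[1][0] = 52

Answer: 52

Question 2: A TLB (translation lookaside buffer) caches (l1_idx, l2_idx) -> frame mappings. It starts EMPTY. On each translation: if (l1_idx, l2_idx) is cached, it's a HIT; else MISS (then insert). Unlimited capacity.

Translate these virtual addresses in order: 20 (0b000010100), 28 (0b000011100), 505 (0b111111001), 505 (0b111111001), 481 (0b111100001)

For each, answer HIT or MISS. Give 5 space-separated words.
Answer: MISS HIT MISS HIT MISS

Derivation:
vaddr=20: (0,1) not in TLB -> MISS, insert
vaddr=28: (0,1) in TLB -> HIT
vaddr=505: (7,3) not in TLB -> MISS, insert
vaddr=505: (7,3) in TLB -> HIT
vaddr=481: (7,2) not in TLB -> MISS, insert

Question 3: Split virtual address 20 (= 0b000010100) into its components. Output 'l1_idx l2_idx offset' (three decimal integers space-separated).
Answer: 0 1 4

Derivation:
vaddr = 20 = 0b000010100
  top 3 bits -> l1_idx = 0
  next 2 bits -> l2_idx = 1
  bottom 4 bits -> offset = 4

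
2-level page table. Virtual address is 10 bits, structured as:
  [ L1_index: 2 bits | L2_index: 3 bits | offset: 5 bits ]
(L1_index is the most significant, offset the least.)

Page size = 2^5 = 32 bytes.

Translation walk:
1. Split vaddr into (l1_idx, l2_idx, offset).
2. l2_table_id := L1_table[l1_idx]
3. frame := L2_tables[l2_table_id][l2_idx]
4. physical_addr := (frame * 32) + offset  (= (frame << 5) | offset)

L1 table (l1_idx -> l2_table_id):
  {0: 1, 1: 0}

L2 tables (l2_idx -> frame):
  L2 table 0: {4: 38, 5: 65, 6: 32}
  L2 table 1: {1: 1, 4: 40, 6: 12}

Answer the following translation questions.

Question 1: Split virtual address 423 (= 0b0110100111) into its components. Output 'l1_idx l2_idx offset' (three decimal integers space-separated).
Answer: 1 5 7

Derivation:
vaddr = 423 = 0b0110100111
  top 2 bits -> l1_idx = 1
  next 3 bits -> l2_idx = 5
  bottom 5 bits -> offset = 7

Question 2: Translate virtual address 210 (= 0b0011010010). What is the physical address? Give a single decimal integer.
Answer: 402

Derivation:
vaddr = 210 = 0b0011010010
Split: l1_idx=0, l2_idx=6, offset=18
L1[0] = 1
L2[1][6] = 12
paddr = 12 * 32 + 18 = 402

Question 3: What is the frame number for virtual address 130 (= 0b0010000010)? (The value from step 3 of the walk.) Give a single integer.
vaddr = 130: l1_idx=0, l2_idx=4
L1[0] = 1; L2[1][4] = 40

Answer: 40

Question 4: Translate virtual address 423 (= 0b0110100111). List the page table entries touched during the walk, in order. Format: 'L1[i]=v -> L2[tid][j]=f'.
Answer: L1[1]=0 -> L2[0][5]=65

Derivation:
vaddr = 423 = 0b0110100111
Split: l1_idx=1, l2_idx=5, offset=7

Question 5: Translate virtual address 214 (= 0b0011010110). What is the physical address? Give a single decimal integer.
vaddr = 214 = 0b0011010110
Split: l1_idx=0, l2_idx=6, offset=22
L1[0] = 1
L2[1][6] = 12
paddr = 12 * 32 + 22 = 406

Answer: 406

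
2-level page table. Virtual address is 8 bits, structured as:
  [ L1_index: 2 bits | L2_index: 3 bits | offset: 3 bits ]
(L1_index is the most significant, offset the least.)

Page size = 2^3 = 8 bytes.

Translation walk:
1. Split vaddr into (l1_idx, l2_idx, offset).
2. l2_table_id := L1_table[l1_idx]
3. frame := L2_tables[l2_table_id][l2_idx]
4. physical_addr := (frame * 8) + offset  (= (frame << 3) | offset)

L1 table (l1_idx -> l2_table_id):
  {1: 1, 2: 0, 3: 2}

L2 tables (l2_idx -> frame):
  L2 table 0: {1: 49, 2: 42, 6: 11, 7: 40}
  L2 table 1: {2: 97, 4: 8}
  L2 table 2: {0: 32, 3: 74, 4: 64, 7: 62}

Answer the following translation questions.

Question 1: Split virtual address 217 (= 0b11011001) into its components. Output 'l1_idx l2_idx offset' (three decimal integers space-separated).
Answer: 3 3 1

Derivation:
vaddr = 217 = 0b11011001
  top 2 bits -> l1_idx = 3
  next 3 bits -> l2_idx = 3
  bottom 3 bits -> offset = 1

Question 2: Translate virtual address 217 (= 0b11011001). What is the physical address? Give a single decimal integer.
vaddr = 217 = 0b11011001
Split: l1_idx=3, l2_idx=3, offset=1
L1[3] = 2
L2[2][3] = 74
paddr = 74 * 8 + 1 = 593

Answer: 593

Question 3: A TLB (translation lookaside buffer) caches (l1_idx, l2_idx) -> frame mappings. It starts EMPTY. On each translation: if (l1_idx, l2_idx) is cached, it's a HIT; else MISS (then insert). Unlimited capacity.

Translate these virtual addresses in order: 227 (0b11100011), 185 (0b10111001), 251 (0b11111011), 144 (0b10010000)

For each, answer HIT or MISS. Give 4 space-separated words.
vaddr=227: (3,4) not in TLB -> MISS, insert
vaddr=185: (2,7) not in TLB -> MISS, insert
vaddr=251: (3,7) not in TLB -> MISS, insert
vaddr=144: (2,2) not in TLB -> MISS, insert

Answer: MISS MISS MISS MISS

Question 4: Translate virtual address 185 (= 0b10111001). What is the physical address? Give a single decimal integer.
vaddr = 185 = 0b10111001
Split: l1_idx=2, l2_idx=7, offset=1
L1[2] = 0
L2[0][7] = 40
paddr = 40 * 8 + 1 = 321

Answer: 321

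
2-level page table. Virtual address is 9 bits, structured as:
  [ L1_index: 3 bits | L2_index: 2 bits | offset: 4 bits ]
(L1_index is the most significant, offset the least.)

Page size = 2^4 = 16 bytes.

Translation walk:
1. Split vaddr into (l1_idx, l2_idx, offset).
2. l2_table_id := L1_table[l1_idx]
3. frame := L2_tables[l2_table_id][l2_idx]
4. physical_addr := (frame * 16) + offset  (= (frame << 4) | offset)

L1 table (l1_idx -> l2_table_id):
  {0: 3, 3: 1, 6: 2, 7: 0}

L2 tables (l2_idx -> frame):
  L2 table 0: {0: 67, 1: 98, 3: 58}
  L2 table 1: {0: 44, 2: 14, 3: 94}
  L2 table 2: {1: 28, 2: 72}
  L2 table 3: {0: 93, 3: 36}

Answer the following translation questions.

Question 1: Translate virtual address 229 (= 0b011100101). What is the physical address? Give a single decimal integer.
vaddr = 229 = 0b011100101
Split: l1_idx=3, l2_idx=2, offset=5
L1[3] = 1
L2[1][2] = 14
paddr = 14 * 16 + 5 = 229

Answer: 229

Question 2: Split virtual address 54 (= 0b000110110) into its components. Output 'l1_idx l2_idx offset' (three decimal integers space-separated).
vaddr = 54 = 0b000110110
  top 3 bits -> l1_idx = 0
  next 2 bits -> l2_idx = 3
  bottom 4 bits -> offset = 6

Answer: 0 3 6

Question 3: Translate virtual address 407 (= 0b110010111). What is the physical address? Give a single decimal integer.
vaddr = 407 = 0b110010111
Split: l1_idx=6, l2_idx=1, offset=7
L1[6] = 2
L2[2][1] = 28
paddr = 28 * 16 + 7 = 455

Answer: 455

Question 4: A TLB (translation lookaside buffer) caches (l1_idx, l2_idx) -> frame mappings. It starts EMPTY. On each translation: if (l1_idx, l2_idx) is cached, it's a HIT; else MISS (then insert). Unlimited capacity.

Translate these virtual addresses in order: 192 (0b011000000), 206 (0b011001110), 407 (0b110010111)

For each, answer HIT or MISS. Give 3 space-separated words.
Answer: MISS HIT MISS

Derivation:
vaddr=192: (3,0) not in TLB -> MISS, insert
vaddr=206: (3,0) in TLB -> HIT
vaddr=407: (6,1) not in TLB -> MISS, insert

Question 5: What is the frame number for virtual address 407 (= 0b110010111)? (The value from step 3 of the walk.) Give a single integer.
Answer: 28

Derivation:
vaddr = 407: l1_idx=6, l2_idx=1
L1[6] = 2; L2[2][1] = 28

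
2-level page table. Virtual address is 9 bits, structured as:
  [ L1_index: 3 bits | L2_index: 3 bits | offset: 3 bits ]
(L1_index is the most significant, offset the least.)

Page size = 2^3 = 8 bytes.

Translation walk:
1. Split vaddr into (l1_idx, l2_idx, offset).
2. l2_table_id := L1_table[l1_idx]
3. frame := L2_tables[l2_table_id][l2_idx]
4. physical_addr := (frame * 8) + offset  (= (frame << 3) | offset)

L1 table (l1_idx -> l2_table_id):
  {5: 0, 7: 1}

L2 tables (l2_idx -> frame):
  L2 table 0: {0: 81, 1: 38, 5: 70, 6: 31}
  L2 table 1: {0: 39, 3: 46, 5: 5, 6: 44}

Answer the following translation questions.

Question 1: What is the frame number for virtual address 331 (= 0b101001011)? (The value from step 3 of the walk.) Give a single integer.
vaddr = 331: l1_idx=5, l2_idx=1
L1[5] = 0; L2[0][1] = 38

Answer: 38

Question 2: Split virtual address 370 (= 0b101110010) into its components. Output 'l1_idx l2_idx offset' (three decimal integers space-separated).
Answer: 5 6 2

Derivation:
vaddr = 370 = 0b101110010
  top 3 bits -> l1_idx = 5
  next 3 bits -> l2_idx = 6
  bottom 3 bits -> offset = 2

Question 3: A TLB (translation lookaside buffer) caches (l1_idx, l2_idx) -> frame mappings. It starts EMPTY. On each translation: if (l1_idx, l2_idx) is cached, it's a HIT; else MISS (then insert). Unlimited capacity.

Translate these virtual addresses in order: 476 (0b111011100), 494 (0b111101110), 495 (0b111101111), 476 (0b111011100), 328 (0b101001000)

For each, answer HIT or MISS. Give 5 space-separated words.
vaddr=476: (7,3) not in TLB -> MISS, insert
vaddr=494: (7,5) not in TLB -> MISS, insert
vaddr=495: (7,5) in TLB -> HIT
vaddr=476: (7,3) in TLB -> HIT
vaddr=328: (5,1) not in TLB -> MISS, insert

Answer: MISS MISS HIT HIT MISS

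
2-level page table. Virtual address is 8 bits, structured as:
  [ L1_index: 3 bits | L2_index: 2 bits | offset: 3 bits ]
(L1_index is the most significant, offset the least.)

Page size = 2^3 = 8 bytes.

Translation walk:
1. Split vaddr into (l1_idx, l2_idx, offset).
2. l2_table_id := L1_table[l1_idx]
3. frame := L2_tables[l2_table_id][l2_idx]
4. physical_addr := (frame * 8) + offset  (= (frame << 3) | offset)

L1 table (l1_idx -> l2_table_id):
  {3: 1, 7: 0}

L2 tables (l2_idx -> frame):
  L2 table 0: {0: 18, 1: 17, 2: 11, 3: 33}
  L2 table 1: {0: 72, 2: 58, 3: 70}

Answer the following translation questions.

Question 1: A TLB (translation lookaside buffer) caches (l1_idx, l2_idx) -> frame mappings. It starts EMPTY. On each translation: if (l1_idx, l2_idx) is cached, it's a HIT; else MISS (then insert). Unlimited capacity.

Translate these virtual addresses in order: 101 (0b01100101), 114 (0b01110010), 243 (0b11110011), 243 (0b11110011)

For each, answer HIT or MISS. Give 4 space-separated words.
Answer: MISS MISS MISS HIT

Derivation:
vaddr=101: (3,0) not in TLB -> MISS, insert
vaddr=114: (3,2) not in TLB -> MISS, insert
vaddr=243: (7,2) not in TLB -> MISS, insert
vaddr=243: (7,2) in TLB -> HIT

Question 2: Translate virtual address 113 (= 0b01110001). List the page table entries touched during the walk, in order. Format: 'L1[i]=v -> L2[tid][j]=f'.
vaddr = 113 = 0b01110001
Split: l1_idx=3, l2_idx=2, offset=1

Answer: L1[3]=1 -> L2[1][2]=58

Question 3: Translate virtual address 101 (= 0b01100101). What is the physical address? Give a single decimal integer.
vaddr = 101 = 0b01100101
Split: l1_idx=3, l2_idx=0, offset=5
L1[3] = 1
L2[1][0] = 72
paddr = 72 * 8 + 5 = 581

Answer: 581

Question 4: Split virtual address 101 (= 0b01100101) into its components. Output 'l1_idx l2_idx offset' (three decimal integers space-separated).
vaddr = 101 = 0b01100101
  top 3 bits -> l1_idx = 3
  next 2 bits -> l2_idx = 0
  bottom 3 bits -> offset = 5

Answer: 3 0 5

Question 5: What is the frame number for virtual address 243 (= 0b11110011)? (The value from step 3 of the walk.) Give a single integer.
Answer: 11

Derivation:
vaddr = 243: l1_idx=7, l2_idx=2
L1[7] = 0; L2[0][2] = 11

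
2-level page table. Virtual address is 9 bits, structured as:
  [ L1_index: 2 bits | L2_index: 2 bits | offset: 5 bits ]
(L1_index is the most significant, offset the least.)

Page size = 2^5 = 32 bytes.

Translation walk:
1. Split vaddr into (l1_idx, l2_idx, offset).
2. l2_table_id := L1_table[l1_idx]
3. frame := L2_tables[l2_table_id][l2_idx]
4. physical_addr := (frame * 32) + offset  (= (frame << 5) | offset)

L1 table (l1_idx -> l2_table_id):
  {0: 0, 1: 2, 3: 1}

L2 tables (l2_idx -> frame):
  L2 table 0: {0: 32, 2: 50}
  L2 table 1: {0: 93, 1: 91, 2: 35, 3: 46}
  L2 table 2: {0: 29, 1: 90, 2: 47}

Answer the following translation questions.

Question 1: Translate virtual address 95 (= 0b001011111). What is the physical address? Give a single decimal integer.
Answer: 1631

Derivation:
vaddr = 95 = 0b001011111
Split: l1_idx=0, l2_idx=2, offset=31
L1[0] = 0
L2[0][2] = 50
paddr = 50 * 32 + 31 = 1631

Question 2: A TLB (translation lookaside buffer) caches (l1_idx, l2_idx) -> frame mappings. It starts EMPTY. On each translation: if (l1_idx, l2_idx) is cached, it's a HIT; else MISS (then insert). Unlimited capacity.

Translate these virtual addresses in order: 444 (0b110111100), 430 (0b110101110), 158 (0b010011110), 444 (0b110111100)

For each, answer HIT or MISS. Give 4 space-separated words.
vaddr=444: (3,1) not in TLB -> MISS, insert
vaddr=430: (3,1) in TLB -> HIT
vaddr=158: (1,0) not in TLB -> MISS, insert
vaddr=444: (3,1) in TLB -> HIT

Answer: MISS HIT MISS HIT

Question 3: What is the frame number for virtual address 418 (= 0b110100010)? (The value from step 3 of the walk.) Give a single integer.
vaddr = 418: l1_idx=3, l2_idx=1
L1[3] = 1; L2[1][1] = 91

Answer: 91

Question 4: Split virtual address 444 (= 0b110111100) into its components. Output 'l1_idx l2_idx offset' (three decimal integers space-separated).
vaddr = 444 = 0b110111100
  top 2 bits -> l1_idx = 3
  next 2 bits -> l2_idx = 1
  bottom 5 bits -> offset = 28

Answer: 3 1 28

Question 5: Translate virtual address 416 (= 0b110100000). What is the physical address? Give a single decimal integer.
vaddr = 416 = 0b110100000
Split: l1_idx=3, l2_idx=1, offset=0
L1[3] = 1
L2[1][1] = 91
paddr = 91 * 32 + 0 = 2912

Answer: 2912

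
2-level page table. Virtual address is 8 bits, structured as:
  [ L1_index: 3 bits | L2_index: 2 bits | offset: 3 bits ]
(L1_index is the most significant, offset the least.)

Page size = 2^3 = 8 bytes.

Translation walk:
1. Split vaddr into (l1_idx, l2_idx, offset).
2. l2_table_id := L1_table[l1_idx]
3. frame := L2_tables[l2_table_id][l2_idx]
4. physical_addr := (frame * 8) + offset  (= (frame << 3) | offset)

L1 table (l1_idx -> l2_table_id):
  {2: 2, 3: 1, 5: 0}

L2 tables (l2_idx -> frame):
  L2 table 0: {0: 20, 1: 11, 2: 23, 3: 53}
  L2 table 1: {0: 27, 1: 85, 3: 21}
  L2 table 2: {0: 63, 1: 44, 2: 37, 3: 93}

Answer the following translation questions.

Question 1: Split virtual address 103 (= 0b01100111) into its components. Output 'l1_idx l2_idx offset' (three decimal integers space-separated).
vaddr = 103 = 0b01100111
  top 3 bits -> l1_idx = 3
  next 2 bits -> l2_idx = 0
  bottom 3 bits -> offset = 7

Answer: 3 0 7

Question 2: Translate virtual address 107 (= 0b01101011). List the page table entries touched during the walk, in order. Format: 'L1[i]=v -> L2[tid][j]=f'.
vaddr = 107 = 0b01101011
Split: l1_idx=3, l2_idx=1, offset=3

Answer: L1[3]=1 -> L2[1][1]=85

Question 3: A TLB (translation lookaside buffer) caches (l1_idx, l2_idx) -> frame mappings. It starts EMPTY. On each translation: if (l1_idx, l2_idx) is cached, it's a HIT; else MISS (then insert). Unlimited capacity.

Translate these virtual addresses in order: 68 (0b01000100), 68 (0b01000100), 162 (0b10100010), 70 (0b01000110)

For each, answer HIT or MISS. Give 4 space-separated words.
vaddr=68: (2,0) not in TLB -> MISS, insert
vaddr=68: (2,0) in TLB -> HIT
vaddr=162: (5,0) not in TLB -> MISS, insert
vaddr=70: (2,0) in TLB -> HIT

Answer: MISS HIT MISS HIT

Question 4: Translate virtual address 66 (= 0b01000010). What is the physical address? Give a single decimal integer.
vaddr = 66 = 0b01000010
Split: l1_idx=2, l2_idx=0, offset=2
L1[2] = 2
L2[2][0] = 63
paddr = 63 * 8 + 2 = 506

Answer: 506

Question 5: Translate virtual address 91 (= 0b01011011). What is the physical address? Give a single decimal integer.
vaddr = 91 = 0b01011011
Split: l1_idx=2, l2_idx=3, offset=3
L1[2] = 2
L2[2][3] = 93
paddr = 93 * 8 + 3 = 747

Answer: 747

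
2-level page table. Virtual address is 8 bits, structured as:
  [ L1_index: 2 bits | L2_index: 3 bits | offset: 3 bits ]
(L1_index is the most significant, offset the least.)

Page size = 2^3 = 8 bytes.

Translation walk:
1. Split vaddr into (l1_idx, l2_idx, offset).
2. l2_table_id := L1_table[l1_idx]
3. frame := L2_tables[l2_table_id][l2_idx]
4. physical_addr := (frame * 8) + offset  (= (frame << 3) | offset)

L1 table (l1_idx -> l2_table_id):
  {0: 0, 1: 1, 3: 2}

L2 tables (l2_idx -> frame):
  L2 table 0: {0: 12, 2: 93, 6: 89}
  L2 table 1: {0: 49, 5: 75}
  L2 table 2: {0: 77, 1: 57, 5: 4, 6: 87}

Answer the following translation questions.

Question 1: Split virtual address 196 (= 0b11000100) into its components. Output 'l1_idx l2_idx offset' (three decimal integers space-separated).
vaddr = 196 = 0b11000100
  top 2 bits -> l1_idx = 3
  next 3 bits -> l2_idx = 0
  bottom 3 bits -> offset = 4

Answer: 3 0 4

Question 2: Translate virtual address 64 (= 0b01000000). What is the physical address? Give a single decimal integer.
vaddr = 64 = 0b01000000
Split: l1_idx=1, l2_idx=0, offset=0
L1[1] = 1
L2[1][0] = 49
paddr = 49 * 8 + 0 = 392

Answer: 392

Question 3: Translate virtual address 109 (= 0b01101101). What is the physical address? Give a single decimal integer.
vaddr = 109 = 0b01101101
Split: l1_idx=1, l2_idx=5, offset=5
L1[1] = 1
L2[1][5] = 75
paddr = 75 * 8 + 5 = 605

Answer: 605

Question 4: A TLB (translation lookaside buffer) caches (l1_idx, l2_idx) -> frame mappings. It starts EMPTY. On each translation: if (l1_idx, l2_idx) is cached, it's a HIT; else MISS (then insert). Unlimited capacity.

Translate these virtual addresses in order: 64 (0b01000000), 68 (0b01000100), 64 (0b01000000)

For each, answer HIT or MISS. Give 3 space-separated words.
Answer: MISS HIT HIT

Derivation:
vaddr=64: (1,0) not in TLB -> MISS, insert
vaddr=68: (1,0) in TLB -> HIT
vaddr=64: (1,0) in TLB -> HIT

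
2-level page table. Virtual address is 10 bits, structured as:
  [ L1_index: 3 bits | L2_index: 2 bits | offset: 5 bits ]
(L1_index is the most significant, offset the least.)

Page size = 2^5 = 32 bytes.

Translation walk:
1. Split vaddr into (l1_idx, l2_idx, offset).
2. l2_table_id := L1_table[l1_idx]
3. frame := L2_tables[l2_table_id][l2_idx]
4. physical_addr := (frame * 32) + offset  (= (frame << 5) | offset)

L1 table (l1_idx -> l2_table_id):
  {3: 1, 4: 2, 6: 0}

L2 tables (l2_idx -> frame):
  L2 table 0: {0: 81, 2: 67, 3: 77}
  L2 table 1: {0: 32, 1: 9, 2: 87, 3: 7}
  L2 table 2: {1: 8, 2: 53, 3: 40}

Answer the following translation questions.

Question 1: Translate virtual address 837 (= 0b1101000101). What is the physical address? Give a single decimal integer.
vaddr = 837 = 0b1101000101
Split: l1_idx=6, l2_idx=2, offset=5
L1[6] = 0
L2[0][2] = 67
paddr = 67 * 32 + 5 = 2149

Answer: 2149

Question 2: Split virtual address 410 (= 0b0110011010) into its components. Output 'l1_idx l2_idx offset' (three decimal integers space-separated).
Answer: 3 0 26

Derivation:
vaddr = 410 = 0b0110011010
  top 3 bits -> l1_idx = 3
  next 2 bits -> l2_idx = 0
  bottom 5 bits -> offset = 26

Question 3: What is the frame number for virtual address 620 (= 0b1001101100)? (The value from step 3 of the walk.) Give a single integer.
Answer: 40

Derivation:
vaddr = 620: l1_idx=4, l2_idx=3
L1[4] = 2; L2[2][3] = 40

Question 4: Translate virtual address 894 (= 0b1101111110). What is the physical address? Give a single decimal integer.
Answer: 2494

Derivation:
vaddr = 894 = 0b1101111110
Split: l1_idx=6, l2_idx=3, offset=30
L1[6] = 0
L2[0][3] = 77
paddr = 77 * 32 + 30 = 2494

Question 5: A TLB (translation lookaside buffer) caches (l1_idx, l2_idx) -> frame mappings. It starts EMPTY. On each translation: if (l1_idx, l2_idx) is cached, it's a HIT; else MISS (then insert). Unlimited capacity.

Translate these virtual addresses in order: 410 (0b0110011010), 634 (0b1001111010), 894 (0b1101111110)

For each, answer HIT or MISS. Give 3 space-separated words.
Answer: MISS MISS MISS

Derivation:
vaddr=410: (3,0) not in TLB -> MISS, insert
vaddr=634: (4,3) not in TLB -> MISS, insert
vaddr=894: (6,3) not in TLB -> MISS, insert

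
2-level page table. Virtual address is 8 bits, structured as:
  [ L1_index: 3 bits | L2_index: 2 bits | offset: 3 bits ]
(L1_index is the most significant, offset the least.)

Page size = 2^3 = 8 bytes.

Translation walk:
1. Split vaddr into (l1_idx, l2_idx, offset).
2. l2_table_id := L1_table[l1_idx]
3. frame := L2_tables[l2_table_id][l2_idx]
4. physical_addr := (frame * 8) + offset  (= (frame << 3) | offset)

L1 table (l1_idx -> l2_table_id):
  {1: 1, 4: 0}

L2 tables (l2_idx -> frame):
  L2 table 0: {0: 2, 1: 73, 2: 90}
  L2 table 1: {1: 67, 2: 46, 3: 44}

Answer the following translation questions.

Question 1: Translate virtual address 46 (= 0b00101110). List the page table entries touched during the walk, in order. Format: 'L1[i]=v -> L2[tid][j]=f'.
Answer: L1[1]=1 -> L2[1][1]=67

Derivation:
vaddr = 46 = 0b00101110
Split: l1_idx=1, l2_idx=1, offset=6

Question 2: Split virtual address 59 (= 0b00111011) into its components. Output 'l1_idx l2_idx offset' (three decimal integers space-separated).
Answer: 1 3 3

Derivation:
vaddr = 59 = 0b00111011
  top 3 bits -> l1_idx = 1
  next 2 bits -> l2_idx = 3
  bottom 3 bits -> offset = 3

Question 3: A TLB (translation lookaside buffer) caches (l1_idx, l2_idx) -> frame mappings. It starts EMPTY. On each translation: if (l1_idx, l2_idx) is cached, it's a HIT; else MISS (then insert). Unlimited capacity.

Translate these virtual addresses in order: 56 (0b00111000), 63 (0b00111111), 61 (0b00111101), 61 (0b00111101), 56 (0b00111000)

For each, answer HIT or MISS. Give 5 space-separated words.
vaddr=56: (1,3) not in TLB -> MISS, insert
vaddr=63: (1,3) in TLB -> HIT
vaddr=61: (1,3) in TLB -> HIT
vaddr=61: (1,3) in TLB -> HIT
vaddr=56: (1,3) in TLB -> HIT

Answer: MISS HIT HIT HIT HIT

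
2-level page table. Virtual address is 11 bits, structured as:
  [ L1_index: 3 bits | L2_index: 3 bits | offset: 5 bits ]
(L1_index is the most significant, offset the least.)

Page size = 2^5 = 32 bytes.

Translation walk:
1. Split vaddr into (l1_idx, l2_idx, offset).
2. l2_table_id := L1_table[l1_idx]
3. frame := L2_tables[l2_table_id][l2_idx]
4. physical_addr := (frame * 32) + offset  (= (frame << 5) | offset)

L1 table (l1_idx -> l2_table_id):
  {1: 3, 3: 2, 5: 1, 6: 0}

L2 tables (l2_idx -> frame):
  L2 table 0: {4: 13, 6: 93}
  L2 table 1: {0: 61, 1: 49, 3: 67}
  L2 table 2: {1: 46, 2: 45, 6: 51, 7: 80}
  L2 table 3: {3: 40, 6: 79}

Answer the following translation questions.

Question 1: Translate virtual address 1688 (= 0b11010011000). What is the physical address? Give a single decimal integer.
Answer: 440

Derivation:
vaddr = 1688 = 0b11010011000
Split: l1_idx=6, l2_idx=4, offset=24
L1[6] = 0
L2[0][4] = 13
paddr = 13 * 32 + 24 = 440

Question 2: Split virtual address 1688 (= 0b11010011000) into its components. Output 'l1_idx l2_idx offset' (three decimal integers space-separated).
Answer: 6 4 24

Derivation:
vaddr = 1688 = 0b11010011000
  top 3 bits -> l1_idx = 6
  next 3 bits -> l2_idx = 4
  bottom 5 bits -> offset = 24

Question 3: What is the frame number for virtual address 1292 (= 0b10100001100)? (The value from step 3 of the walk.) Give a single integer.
Answer: 61

Derivation:
vaddr = 1292: l1_idx=5, l2_idx=0
L1[5] = 1; L2[1][0] = 61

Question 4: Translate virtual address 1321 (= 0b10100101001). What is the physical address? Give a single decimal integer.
Answer: 1577

Derivation:
vaddr = 1321 = 0b10100101001
Split: l1_idx=5, l2_idx=1, offset=9
L1[5] = 1
L2[1][1] = 49
paddr = 49 * 32 + 9 = 1577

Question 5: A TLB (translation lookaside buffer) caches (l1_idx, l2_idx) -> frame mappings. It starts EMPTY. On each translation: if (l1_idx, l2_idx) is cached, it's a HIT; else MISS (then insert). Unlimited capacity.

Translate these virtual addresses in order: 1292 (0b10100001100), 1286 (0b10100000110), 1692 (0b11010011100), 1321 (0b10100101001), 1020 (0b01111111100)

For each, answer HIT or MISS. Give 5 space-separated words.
Answer: MISS HIT MISS MISS MISS

Derivation:
vaddr=1292: (5,0) not in TLB -> MISS, insert
vaddr=1286: (5,0) in TLB -> HIT
vaddr=1692: (6,4) not in TLB -> MISS, insert
vaddr=1321: (5,1) not in TLB -> MISS, insert
vaddr=1020: (3,7) not in TLB -> MISS, insert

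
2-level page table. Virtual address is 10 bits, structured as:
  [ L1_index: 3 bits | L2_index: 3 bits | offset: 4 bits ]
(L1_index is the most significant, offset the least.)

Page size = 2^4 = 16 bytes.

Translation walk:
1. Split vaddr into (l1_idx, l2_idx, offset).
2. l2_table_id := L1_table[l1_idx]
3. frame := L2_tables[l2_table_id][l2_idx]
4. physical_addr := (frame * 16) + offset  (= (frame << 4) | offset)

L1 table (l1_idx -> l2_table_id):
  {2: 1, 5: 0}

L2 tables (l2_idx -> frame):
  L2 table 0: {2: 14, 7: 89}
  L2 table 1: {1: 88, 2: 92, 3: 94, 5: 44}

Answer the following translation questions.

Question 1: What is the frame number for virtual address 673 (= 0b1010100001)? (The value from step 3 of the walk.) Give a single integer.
Answer: 14

Derivation:
vaddr = 673: l1_idx=5, l2_idx=2
L1[5] = 0; L2[0][2] = 14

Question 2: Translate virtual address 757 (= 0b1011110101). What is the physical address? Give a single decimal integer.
vaddr = 757 = 0b1011110101
Split: l1_idx=5, l2_idx=7, offset=5
L1[5] = 0
L2[0][7] = 89
paddr = 89 * 16 + 5 = 1429

Answer: 1429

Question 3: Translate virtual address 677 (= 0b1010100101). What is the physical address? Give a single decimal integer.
Answer: 229

Derivation:
vaddr = 677 = 0b1010100101
Split: l1_idx=5, l2_idx=2, offset=5
L1[5] = 0
L2[0][2] = 14
paddr = 14 * 16 + 5 = 229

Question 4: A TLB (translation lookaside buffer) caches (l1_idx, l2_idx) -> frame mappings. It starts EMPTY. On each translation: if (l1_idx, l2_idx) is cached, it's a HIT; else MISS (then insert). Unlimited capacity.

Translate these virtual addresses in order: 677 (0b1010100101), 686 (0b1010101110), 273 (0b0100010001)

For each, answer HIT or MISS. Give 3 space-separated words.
Answer: MISS HIT MISS

Derivation:
vaddr=677: (5,2) not in TLB -> MISS, insert
vaddr=686: (5,2) in TLB -> HIT
vaddr=273: (2,1) not in TLB -> MISS, insert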